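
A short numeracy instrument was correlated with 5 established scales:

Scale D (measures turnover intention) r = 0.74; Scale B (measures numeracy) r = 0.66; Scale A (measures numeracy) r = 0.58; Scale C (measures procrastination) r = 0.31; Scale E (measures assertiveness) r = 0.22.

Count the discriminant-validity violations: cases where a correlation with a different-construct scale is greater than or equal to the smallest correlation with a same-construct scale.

1

Convergent (same construct = numeracy): Scale B, Scale A.
Smallest convergent = 0.58. Discriminant values: 0.74, 0.31, 0.22; count ≥ 0.58 → 1.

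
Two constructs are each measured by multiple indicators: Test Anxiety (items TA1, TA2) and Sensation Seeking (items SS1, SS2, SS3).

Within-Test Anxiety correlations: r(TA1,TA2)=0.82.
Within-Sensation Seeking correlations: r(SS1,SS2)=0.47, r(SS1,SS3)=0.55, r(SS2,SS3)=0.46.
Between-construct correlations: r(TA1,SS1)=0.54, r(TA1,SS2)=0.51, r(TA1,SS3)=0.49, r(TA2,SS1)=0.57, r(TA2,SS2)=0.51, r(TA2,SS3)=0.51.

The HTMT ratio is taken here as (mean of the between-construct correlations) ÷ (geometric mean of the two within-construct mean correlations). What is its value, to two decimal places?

Mean between = 3.13/6 = 0.5217.
Mean within-TA = 0.82/1 = 0.8200; mean within-SS = 1.48/3 = 0.4933.
Geometric mean = √(0.8200 × 0.4933) = 0.6360.
HTMT = 0.5217 / 0.6360 = 0.82.

0.82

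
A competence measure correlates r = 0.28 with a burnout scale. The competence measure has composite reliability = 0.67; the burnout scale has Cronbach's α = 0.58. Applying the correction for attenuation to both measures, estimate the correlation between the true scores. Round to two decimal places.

r_true = r_obs / √(r_xx · r_yy) = 0.28 / √(0.67 × 0.58) = 0.28 / √0.3886 = 0.28 / 0.6234 ≈ 0.45.

0.45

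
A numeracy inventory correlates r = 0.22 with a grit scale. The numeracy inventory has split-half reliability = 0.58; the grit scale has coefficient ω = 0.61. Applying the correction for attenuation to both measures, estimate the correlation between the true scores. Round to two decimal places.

r_true = r_obs / √(r_xx · r_yy) = 0.22 / √(0.58 × 0.61) = 0.22 / √0.3538 = 0.22 / 0.5948 ≈ 0.37.

0.37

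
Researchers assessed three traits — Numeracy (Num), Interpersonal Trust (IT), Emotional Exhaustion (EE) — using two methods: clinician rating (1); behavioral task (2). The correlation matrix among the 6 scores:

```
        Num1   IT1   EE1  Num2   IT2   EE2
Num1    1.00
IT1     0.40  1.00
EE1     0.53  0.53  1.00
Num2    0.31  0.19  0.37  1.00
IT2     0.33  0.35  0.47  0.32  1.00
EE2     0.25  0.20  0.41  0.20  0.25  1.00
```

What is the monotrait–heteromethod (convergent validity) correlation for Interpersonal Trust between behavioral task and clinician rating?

0.35

Same trait (IT), different methods: r(IT2, IT1) = 0.35.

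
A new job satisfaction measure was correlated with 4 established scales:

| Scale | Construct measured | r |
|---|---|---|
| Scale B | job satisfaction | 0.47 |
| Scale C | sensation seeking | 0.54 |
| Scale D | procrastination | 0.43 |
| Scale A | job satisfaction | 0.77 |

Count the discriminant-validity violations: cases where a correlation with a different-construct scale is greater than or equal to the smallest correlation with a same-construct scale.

Convergent (same construct = job satisfaction): Scale B, Scale A.
Smallest convergent = 0.47. Discriminant values: 0.54, 0.43; count ≥ 0.47 → 1.

1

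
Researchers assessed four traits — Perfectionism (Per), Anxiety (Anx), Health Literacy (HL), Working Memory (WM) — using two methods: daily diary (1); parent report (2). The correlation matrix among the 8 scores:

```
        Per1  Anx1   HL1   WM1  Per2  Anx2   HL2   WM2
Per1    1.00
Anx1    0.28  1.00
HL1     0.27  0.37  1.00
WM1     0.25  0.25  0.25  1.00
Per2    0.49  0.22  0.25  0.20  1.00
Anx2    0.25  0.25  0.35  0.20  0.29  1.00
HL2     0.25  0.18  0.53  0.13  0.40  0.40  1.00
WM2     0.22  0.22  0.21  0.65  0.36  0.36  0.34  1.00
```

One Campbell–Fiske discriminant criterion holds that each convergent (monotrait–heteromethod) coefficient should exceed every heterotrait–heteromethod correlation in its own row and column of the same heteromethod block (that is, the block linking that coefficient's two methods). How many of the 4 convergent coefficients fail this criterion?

Convergent coefficients and their comparison sets:
Per (methods 1·2): 0.49 vs {0.25, 0.22, 0.25, 0.25, 0.22, 0.20} → pass.
Anx (methods 1·2): 0.25 vs {0.22, 0.25, 0.18, 0.35, 0.22, 0.20} → fail.
HL (methods 1·2): 0.53 vs {0.25, 0.25, 0.35, 0.18, 0.21, 0.13} → pass.
WM (methods 1·2): 0.65 vs {0.20, 0.22, 0.20, 0.22, 0.13, 0.21} → pass.
1 of 4 fail.

1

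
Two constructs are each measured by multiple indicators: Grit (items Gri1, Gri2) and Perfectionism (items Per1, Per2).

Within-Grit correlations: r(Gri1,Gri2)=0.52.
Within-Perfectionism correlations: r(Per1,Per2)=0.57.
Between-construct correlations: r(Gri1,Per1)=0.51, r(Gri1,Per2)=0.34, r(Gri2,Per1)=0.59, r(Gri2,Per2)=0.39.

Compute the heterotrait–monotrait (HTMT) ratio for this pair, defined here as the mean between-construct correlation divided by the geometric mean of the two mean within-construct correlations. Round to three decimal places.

Mean between = 1.83/4 = 0.4575.
Mean within-Gri = 0.52/1 = 0.5200; mean within-Per = 0.57/1 = 0.5700.
Geometric mean = √(0.5200 × 0.5700) = 0.5444.
HTMT = 0.4575 / 0.5444 = 0.840.

0.840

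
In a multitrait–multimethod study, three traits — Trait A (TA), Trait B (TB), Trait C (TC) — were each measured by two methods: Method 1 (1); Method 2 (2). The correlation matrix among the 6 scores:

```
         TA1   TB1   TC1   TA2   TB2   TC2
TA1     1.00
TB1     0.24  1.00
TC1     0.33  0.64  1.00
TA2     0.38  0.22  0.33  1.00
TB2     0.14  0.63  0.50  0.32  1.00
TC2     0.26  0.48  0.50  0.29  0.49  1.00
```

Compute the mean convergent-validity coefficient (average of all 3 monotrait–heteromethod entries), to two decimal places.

Convergent values: 0.38, 0.63, 0.50; mean = 1.51/3 = 0.50.

0.50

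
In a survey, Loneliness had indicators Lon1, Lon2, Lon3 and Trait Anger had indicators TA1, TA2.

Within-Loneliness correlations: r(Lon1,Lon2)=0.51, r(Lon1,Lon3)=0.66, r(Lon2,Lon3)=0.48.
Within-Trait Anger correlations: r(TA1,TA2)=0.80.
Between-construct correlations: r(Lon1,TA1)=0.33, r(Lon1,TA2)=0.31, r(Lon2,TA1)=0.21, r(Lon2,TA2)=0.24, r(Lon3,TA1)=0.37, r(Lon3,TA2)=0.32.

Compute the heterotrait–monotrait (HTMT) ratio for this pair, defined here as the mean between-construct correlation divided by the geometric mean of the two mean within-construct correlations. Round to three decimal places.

Between-construct mean = 1.78/6 = 0.2967.
Mean within-Lon = 1.65/3 = 0.5500; mean within-TA = 0.80/1 = 0.8000.
Geometric mean = √(0.5500 × 0.8000) = 0.6633.
HTMT = 0.2967 / 0.6633 = 0.447.

0.447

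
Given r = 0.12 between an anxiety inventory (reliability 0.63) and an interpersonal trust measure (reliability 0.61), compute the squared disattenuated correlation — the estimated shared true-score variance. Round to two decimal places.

Disattenuated r = 0.12 / √(0.63 × 0.61) = 0.12 / 0.6199 = 0.1936.
Shared true-score variance = 0.1936² = 0.0375 ≈ 0.04.

0.04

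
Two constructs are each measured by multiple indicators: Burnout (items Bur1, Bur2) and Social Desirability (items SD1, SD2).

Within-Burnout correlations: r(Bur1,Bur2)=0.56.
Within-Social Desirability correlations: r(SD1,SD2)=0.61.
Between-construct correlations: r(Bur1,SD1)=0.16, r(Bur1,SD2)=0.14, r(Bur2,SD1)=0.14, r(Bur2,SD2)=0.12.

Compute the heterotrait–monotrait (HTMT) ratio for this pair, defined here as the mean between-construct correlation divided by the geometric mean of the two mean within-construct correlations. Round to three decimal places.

0.240

Mean between = 0.56/4 = 0.1400.
Mean within-Bur = 0.56/1 = 0.5600; mean within-SD = 0.61/1 = 0.6100.
Geometric mean = √(0.5600 × 0.6100) = 0.5845.
HTMT = 0.1400 / 0.5845 = 0.240.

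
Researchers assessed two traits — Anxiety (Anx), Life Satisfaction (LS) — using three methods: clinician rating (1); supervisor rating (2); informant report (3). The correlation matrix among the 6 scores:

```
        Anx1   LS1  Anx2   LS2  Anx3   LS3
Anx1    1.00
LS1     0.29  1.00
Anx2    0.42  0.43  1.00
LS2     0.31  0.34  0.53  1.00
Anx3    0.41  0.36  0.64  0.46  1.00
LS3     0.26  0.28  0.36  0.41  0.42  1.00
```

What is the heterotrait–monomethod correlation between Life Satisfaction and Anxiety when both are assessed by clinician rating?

Different traits, same method: r(LS1, Anx1) = 0.29.

0.29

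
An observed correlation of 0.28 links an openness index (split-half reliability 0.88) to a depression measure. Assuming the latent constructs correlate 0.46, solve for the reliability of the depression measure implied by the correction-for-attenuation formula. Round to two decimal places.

r_true = r_obs / √(r_xx · r_yy) ⇒ 0.46 = 0.28 / √(0.88 · r_yy).
√(0.88 · r_yy) = 0.28 / 0.46 = 0.6087; 0.88 · r_yy = 0.3705; r_yy = 0.3705 / 0.88 ≈ 0.42.

0.42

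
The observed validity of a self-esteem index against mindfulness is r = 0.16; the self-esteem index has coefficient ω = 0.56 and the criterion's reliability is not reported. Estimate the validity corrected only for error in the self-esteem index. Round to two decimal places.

Single correction: r_c = r_obs / √r_xx = 0.16 / √0.56 = 0.16 / 0.7483 ≈ 0.21.

0.21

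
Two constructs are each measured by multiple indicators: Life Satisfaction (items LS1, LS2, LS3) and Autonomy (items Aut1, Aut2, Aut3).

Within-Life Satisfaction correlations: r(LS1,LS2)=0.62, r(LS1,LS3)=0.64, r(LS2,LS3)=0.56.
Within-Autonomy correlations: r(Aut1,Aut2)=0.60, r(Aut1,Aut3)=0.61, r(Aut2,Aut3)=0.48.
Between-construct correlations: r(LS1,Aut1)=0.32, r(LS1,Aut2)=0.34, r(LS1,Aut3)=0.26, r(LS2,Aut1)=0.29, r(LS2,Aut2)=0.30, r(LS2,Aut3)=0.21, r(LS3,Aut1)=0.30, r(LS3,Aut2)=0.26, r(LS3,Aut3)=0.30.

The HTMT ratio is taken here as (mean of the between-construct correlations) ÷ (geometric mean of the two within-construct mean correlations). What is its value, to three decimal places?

0.490

Between-construct mean = 2.58/9 = 0.2867.
Mean within-LS = 1.82/3 = 0.6067; mean within-Aut = 1.69/3 = 0.5633.
Geometric mean = √(0.6067 × 0.5633) = 0.5846.
HTMT = 0.2867 / 0.5846 = 0.490.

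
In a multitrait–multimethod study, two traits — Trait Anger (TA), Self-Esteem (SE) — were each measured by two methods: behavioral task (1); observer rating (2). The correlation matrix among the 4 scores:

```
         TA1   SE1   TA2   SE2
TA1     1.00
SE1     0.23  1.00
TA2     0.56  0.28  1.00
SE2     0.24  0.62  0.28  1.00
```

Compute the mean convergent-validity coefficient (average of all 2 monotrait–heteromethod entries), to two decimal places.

Convergent values: 0.56, 0.62; mean = 1.18/2 = 0.59.

0.59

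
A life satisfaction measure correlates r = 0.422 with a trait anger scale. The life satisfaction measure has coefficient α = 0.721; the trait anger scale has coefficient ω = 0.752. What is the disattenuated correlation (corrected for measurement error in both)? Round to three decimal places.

0.573

r_true = r_obs / √(r_xx · r_yy) = 0.422 / √(0.721 × 0.752) = 0.422 / √0.542192 = 0.422 / 0.7363 ≈ 0.573.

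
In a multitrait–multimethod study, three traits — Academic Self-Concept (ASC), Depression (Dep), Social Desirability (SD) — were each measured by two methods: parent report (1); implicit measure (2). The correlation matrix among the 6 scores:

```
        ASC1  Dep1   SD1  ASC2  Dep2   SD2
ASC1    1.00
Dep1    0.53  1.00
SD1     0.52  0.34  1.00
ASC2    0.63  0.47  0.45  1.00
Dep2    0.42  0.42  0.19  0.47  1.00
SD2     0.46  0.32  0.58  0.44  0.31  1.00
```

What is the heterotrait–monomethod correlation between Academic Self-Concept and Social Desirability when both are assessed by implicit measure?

0.44

Different traits, same method: r(ASC2, SD2) = 0.44.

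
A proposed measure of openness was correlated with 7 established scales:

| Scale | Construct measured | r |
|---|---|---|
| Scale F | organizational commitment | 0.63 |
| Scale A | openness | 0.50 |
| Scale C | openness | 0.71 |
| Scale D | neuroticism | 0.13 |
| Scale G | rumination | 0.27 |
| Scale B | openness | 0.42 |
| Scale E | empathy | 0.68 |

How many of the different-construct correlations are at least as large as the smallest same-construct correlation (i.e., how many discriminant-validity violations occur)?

Convergent (same construct = openness): Scale A, Scale C, Scale B.
Smallest convergent = 0.42. Discriminant values: 0.63, 0.13, 0.27, 0.68; count ≥ 0.42 → 2.

2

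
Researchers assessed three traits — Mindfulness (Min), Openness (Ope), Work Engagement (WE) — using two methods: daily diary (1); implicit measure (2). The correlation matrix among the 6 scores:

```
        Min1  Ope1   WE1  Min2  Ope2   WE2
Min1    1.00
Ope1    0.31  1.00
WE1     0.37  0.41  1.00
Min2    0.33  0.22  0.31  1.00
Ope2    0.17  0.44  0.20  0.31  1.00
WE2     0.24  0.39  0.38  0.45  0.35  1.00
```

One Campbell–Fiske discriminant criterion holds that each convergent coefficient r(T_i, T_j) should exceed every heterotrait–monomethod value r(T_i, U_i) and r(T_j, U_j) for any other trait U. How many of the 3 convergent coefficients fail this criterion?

2

Checking each validity diagonal entry against its comparison values:
Min (methods 1·2): 0.33 vs {0.31, 0.31, 0.37, 0.45} → fail.
Ope (methods 1·2): 0.44 vs {0.31, 0.31, 0.41, 0.35} → pass.
WE (methods 1·2): 0.38 vs {0.37, 0.45, 0.41, 0.35} → fail.
2 of 3 fail.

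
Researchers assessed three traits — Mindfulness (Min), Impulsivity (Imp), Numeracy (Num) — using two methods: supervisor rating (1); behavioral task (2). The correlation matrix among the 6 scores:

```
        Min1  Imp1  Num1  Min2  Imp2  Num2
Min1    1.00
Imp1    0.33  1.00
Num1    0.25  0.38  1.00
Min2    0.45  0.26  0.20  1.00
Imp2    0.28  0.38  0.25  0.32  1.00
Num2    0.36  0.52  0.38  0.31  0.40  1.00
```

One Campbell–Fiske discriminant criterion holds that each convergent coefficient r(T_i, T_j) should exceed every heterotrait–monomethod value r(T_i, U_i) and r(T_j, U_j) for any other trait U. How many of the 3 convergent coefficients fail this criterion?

2

Each convergent coefficient versus the relevant comparison correlations:
Min (methods 1·2): 0.45 vs {0.33, 0.32, 0.25, 0.31} → pass.
Imp (methods 1·2): 0.38 vs {0.33, 0.32, 0.38, 0.40} → fail.
Num (methods 1·2): 0.38 vs {0.25, 0.31, 0.38, 0.40} → fail.
2 of 3 fail.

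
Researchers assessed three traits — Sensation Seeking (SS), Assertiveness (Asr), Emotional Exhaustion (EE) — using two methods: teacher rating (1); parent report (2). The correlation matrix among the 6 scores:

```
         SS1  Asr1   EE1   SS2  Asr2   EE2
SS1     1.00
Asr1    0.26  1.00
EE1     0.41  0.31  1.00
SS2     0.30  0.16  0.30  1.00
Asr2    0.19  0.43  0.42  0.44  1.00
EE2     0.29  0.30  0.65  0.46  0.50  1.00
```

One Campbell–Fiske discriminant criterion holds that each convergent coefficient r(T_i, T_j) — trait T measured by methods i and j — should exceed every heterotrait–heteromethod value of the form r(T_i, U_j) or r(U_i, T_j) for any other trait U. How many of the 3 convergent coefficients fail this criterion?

1

Convergent coefficients and their comparison sets:
SS (methods 1·2): 0.30 vs {0.19, 0.16, 0.29, 0.30} → fail.
Asr (methods 1·2): 0.43 vs {0.16, 0.19, 0.30, 0.42} → pass.
EE (methods 1·2): 0.65 vs {0.30, 0.29, 0.42, 0.30} → pass.
1 of 3 fail.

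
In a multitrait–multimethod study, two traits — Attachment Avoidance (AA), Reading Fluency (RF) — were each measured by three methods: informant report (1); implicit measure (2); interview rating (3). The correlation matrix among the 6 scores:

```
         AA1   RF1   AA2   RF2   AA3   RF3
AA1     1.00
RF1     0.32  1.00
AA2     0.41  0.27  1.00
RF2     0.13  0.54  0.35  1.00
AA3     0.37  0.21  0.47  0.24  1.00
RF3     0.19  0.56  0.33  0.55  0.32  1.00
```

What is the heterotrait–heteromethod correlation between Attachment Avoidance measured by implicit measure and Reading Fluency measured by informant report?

Different traits and methods: r(AA2, RF1) = 0.27.

0.27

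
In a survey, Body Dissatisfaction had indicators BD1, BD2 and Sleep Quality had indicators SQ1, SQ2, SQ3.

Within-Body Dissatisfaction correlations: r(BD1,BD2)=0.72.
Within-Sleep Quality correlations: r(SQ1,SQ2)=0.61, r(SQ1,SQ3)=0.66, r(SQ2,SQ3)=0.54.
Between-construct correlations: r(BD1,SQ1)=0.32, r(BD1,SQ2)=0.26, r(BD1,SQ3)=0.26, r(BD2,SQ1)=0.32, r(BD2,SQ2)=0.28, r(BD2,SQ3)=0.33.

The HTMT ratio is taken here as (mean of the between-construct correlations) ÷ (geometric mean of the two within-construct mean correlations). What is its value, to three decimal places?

0.448

Between-construct mean = 1.77/6 = 0.2950.
Mean within-BD = 0.72/1 = 0.7200; mean within-SQ = 1.81/3 = 0.6033.
Geometric mean = √(0.7200 × 0.6033) = 0.6591.
HTMT = 0.2950 / 0.6591 = 0.448.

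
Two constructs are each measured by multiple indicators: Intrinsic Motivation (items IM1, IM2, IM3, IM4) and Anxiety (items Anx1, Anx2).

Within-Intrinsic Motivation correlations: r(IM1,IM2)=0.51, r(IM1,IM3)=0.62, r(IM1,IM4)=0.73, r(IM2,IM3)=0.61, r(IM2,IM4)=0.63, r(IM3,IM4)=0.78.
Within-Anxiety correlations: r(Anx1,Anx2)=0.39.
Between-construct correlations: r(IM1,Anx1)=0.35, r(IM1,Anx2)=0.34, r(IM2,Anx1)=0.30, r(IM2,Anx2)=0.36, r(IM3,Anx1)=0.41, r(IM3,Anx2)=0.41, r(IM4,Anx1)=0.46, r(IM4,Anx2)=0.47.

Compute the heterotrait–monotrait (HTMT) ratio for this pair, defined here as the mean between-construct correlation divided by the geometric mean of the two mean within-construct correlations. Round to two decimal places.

0.77

Mean heterotrait r = 3.10/8 = 0.3875.
Mean within-IM = 3.88/6 = 0.6467; mean within-Anx = 0.39/1 = 0.3900.
Geometric mean = √(0.6467 × 0.3900) = 0.5022.
HTMT = 0.3875 / 0.5022 = 0.77.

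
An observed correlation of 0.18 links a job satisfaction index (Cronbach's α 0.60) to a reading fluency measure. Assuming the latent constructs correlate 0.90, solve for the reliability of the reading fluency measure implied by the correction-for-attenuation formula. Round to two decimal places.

0.07

r_true = r_obs / √(r_xx · r_yy) ⇒ 0.90 = 0.18 / √(0.60 · r_yy).
√(0.60 · r_yy) = 0.18 / 0.90 = 0.2000; 0.60 · r_yy = 0.0400; r_yy = 0.0400 / 0.60 ≈ 0.07.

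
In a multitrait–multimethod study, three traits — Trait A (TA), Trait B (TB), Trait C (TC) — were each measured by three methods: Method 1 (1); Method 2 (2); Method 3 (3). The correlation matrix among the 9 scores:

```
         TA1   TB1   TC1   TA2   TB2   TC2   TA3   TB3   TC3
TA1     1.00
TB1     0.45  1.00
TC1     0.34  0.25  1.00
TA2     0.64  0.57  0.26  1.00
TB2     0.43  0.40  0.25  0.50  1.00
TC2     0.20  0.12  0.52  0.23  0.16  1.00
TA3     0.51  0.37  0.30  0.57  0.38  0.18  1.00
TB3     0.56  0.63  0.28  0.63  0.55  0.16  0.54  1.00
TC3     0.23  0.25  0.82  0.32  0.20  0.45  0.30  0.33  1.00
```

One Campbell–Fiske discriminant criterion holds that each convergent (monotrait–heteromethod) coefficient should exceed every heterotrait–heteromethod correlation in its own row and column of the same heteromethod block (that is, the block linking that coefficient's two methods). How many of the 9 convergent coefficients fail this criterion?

4

Checking each validity diagonal entry against its comparison values:
TA (methods 1·2): 0.64 vs {0.43, 0.57, 0.20, 0.26} → pass.
TA (methods 1·3): 0.51 vs {0.56, 0.37, 0.23, 0.30} → fail.
TA (methods 2·3): 0.57 vs {0.63, 0.38, 0.32, 0.18} → fail.
TB (methods 1·2): 0.40 vs {0.57, 0.43, 0.12, 0.25} → fail.
TB (methods 1·3): 0.63 vs {0.37, 0.56, 0.25, 0.28} → pass.
TB (methods 2·3): 0.55 vs {0.38, 0.63, 0.20, 0.16} → fail.
TC (methods 1·2): 0.52 vs {0.26, 0.20, 0.25, 0.12} → pass.
TC (methods 1·3): 0.82 vs {0.30, 0.23, 0.28, 0.25} → pass.
TC (methods 2·3): 0.45 vs {0.18, 0.32, 0.16, 0.20} → pass.
4 of 9 fail.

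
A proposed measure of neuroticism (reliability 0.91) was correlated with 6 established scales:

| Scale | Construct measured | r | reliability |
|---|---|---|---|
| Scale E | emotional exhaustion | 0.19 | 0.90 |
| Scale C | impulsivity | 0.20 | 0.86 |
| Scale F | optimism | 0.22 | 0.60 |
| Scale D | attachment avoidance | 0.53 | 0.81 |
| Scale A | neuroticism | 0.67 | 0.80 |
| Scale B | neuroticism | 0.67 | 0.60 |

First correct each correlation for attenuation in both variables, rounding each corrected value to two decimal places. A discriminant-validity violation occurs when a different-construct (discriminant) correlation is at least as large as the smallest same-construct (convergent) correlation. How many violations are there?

0

Disattenuated r (r / √(r_scale · r_new)):
  Scale E (disc): 0.19 / √(0.90·0.91) = 0.21
  Scale C (disc): 0.20 / √(0.86·0.91) = 0.23
  Scale F (disc): 0.22 / √(0.60·0.91) = 0.30
  Scale D (disc): 0.53 / √(0.81·0.91) = 0.62
  Scale A (conv): 0.67 / √(0.80·0.91) = 0.79
  Scale B (conv): 0.67 / √(0.60·0.91) = 0.91
Smallest convergent = 0.79. Discriminant values: 0.21, 0.23, 0.30, 0.62; count ≥ 0.79 → 0.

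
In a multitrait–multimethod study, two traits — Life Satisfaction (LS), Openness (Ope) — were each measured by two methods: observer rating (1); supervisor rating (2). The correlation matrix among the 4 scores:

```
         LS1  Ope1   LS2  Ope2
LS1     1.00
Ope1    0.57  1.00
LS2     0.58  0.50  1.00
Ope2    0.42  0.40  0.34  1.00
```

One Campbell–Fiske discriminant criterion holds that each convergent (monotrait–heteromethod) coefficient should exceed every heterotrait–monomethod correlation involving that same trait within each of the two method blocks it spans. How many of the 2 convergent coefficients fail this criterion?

Each convergent coefficient versus the relevant comparison correlations:
LS (methods 1·2): 0.58 vs {0.57, 0.34} → pass.
Ope (methods 1·2): 0.40 vs {0.57, 0.34} → fail.
1 of 2 fail.

1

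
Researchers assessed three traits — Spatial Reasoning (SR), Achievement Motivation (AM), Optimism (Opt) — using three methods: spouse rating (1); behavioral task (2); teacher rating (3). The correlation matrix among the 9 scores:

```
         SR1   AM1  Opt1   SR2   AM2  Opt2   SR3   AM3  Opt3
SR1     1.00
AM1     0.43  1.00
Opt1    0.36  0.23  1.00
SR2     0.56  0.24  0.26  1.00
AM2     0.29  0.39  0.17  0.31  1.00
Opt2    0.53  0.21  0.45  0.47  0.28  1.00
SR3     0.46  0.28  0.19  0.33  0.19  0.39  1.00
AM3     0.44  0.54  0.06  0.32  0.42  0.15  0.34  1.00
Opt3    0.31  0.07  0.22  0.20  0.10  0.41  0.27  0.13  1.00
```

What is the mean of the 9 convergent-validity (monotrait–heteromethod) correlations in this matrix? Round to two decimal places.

Convergent values: 0.56, 0.46, 0.33, 0.39, 0.54, 0.42, 0.45, 0.22, 0.41; mean = 3.78/9 = 0.42.

0.42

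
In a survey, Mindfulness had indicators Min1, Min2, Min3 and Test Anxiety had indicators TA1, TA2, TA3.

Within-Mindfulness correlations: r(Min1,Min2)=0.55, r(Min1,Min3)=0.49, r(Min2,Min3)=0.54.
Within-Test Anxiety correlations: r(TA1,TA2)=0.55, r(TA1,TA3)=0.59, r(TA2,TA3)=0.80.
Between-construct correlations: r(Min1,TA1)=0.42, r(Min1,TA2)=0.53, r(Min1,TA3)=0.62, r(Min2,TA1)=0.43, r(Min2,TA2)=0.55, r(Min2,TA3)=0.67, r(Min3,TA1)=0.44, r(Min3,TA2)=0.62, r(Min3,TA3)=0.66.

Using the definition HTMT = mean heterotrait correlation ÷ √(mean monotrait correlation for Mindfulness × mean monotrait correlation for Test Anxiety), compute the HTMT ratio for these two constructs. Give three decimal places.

0.941

Between-construct mean = 4.94/9 = 0.5489.
Mean within-Min = 1.58/3 = 0.5267; mean within-TA = 1.94/3 = 0.6467.
Geometric mean = √(0.5267 × 0.6467) = 0.5836.
HTMT = 0.5489 / 0.5836 = 0.941.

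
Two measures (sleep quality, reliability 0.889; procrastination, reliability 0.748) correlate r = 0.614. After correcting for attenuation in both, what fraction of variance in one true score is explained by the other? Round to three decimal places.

Disattenuated r = 0.614 / √(0.889 × 0.748) = 0.614 / 0.8155 = 0.7529.
Shared true-score variance = 0.7529² = 0.5669 ≈ 0.567.

0.567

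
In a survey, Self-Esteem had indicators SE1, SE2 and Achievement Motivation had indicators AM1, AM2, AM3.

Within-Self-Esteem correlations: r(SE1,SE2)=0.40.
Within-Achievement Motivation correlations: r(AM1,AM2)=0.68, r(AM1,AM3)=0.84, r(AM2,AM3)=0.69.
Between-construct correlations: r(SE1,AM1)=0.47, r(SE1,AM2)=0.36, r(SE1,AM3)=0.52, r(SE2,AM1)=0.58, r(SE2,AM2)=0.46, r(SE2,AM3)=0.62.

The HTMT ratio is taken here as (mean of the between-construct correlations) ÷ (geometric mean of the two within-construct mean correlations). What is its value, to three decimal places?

0.924

Mean heterotrait r = 3.01/6 = 0.5017.
Mean within-SE = 0.40/1 = 0.4000; mean within-AM = 2.21/3 = 0.7367.
Geometric mean = √(0.4000 × 0.7367) = 0.5428.
HTMT = 0.5017 / 0.5428 = 0.924.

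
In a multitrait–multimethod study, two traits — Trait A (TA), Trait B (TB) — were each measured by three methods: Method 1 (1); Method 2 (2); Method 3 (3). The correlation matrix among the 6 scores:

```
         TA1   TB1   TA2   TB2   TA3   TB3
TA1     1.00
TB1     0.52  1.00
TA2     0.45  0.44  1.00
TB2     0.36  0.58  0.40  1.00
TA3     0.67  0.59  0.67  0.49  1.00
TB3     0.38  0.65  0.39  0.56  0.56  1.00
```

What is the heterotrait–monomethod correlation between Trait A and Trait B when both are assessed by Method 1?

Different traits, same method: r(TA1, TB1) = 0.52.

0.52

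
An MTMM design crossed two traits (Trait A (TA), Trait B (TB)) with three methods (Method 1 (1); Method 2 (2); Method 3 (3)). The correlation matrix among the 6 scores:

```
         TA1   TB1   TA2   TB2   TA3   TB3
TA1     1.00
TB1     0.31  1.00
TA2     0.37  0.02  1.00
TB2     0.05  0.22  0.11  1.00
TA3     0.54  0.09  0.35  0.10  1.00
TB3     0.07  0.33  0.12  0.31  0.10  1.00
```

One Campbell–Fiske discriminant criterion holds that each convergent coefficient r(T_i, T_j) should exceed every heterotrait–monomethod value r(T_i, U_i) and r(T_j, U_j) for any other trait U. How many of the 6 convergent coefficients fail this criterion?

Checking each validity diagonal entry against its comparison values:
TA (methods 1·2): 0.37 vs {0.31, 0.11} → pass.
TA (methods 1·3): 0.54 vs {0.31, 0.10} → pass.
TA (methods 2·3): 0.35 vs {0.11, 0.10} → pass.
TB (methods 1·2): 0.22 vs {0.31, 0.11} → fail.
TB (methods 1·3): 0.33 vs {0.31, 0.10} → pass.
TB (methods 2·3): 0.31 vs {0.11, 0.10} → pass.
1 of 6 fail.

1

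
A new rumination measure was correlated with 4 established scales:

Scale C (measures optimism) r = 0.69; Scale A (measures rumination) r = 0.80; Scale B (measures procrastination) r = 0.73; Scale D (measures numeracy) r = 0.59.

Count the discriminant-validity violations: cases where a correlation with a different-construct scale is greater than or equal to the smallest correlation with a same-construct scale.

0

Convergent (same construct = rumination): Scale A.
Smallest convergent = 0.80. Discriminant values: 0.69, 0.73, 0.59; count ≥ 0.80 → 0.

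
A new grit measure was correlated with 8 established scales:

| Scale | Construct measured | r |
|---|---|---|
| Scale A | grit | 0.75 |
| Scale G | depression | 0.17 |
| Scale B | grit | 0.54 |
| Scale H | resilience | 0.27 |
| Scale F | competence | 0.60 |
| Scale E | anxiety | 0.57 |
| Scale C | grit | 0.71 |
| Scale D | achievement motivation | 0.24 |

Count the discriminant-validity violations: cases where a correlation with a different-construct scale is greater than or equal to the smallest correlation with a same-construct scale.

2

Convergent (same construct = grit): Scale A, Scale B, Scale C.
Smallest convergent = 0.54. Discriminant values: 0.17, 0.27, 0.60, 0.57, 0.24; count ≥ 0.54 → 2.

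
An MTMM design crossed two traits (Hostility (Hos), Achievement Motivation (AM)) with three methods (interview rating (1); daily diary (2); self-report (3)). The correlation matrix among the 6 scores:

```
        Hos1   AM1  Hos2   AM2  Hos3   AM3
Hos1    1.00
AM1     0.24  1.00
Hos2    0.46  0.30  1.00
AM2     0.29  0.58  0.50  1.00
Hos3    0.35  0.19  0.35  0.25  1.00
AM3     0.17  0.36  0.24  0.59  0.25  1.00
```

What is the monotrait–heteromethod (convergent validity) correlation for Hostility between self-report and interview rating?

0.35

Same trait (Hos), different methods: r(Hos3, Hos1) = 0.35.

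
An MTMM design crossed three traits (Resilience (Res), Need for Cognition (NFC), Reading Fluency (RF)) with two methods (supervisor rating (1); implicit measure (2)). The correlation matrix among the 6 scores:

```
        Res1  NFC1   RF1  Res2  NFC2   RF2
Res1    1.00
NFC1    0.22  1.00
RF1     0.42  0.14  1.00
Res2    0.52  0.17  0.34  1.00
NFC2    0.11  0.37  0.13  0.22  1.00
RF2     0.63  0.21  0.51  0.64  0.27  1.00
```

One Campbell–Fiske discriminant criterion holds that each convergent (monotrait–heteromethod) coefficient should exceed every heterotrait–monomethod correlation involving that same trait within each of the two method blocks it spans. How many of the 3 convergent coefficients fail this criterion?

Checking each validity diagonal entry against its comparison values:
Res (methods 1·2): 0.52 vs {0.22, 0.22, 0.42, 0.64} → fail.
NFC (methods 1·2): 0.37 vs {0.22, 0.22, 0.14, 0.27} → pass.
RF (methods 1·2): 0.51 vs {0.42, 0.64, 0.14, 0.27} → fail.
2 of 3 fail.

2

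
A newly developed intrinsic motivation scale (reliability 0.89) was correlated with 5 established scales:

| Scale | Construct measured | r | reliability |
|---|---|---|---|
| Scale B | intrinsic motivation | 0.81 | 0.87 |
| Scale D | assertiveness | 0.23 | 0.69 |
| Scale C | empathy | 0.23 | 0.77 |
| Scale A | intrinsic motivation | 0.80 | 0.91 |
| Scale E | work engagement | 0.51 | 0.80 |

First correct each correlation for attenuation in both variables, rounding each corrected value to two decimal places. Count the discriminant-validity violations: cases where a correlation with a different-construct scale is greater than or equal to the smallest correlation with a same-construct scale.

Disattenuated r (r / √(r_scale · r_new)):
  Scale B (conv): 0.81 / √(0.87·0.89) = 0.92
  Scale D (disc): 0.23 / √(0.69·0.89) = 0.29
  Scale C (disc): 0.23 / √(0.77·0.89) = 0.28
  Scale A (conv): 0.80 / √(0.91·0.89) = 0.89
  Scale E (disc): 0.51 / √(0.80·0.89) = 0.60
Smallest convergent = 0.89. Discriminant values: 0.29, 0.28, 0.60; count ≥ 0.89 → 0.

0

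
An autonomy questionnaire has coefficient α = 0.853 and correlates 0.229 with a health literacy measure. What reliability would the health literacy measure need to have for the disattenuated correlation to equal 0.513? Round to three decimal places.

r_true = r_obs / √(r_xx · r_yy) ⇒ 0.513 = 0.229 / √(0.853 · r_yy).
√(0.853 · r_yy) = 0.229 / 0.513 = 0.4464; 0.853 · r_yy = 0.1993; r_yy = 0.1993 / 0.853 ≈ 0.234.

0.234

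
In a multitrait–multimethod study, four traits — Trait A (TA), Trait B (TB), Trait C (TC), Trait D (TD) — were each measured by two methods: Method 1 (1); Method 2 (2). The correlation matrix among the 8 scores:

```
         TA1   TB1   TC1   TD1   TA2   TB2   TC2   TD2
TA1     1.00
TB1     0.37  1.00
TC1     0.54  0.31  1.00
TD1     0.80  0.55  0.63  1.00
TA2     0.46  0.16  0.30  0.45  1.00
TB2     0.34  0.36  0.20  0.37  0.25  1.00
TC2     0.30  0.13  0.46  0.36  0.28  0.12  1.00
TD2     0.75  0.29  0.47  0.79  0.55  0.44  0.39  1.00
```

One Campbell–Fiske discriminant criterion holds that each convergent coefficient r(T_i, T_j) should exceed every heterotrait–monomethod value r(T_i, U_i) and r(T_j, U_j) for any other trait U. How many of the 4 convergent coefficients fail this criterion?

Convergent coefficients and their comparison sets:
TA (methods 1·2): 0.46 vs {0.37, 0.25, 0.54, 0.28, 0.80, 0.55} → fail.
TB (methods 1·2): 0.36 vs {0.37, 0.25, 0.31, 0.12, 0.55, 0.44} → fail.
TC (methods 1·2): 0.46 vs {0.54, 0.28, 0.31, 0.12, 0.63, 0.39} → fail.
TD (methods 1·2): 0.79 vs {0.80, 0.55, 0.55, 0.44, 0.63, 0.39} → fail.
4 of 4 fail.

4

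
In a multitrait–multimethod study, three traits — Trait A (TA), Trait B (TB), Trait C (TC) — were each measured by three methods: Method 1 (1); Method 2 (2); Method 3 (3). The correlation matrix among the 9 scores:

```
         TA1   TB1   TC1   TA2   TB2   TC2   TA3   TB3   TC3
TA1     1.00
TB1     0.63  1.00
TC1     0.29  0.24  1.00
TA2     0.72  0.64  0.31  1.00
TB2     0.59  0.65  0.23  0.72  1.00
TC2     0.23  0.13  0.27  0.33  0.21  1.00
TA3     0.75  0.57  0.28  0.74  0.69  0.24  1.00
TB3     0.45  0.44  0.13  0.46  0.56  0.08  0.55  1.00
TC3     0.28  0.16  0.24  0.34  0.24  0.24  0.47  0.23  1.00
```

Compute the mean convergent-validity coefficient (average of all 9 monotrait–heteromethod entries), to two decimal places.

Convergent values: 0.72, 0.75, 0.74, 0.65, 0.44, 0.56, 0.27, 0.24, 0.24; mean = 4.61/9 = 0.51.

0.51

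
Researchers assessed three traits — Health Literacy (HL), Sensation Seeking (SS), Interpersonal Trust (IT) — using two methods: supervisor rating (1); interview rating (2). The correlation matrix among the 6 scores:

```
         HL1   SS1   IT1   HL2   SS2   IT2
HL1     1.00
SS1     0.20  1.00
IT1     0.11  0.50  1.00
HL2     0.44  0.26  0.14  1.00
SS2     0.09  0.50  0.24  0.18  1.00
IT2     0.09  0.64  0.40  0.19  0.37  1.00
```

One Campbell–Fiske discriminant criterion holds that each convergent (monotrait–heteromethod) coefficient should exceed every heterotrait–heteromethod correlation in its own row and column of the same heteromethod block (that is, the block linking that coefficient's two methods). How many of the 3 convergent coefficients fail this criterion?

2

Checking each validity diagonal entry against its comparison values:
HL (methods 1·2): 0.44 vs {0.09, 0.26, 0.09, 0.14} → pass.
SS (methods 1·2): 0.50 vs {0.26, 0.09, 0.64, 0.24} → fail.
IT (methods 1·2): 0.40 vs {0.14, 0.09, 0.24, 0.64} → fail.
2 of 3 fail.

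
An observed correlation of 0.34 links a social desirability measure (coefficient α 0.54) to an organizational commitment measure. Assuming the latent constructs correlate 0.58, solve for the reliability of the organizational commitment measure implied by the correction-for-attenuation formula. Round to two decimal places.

0.64

r_true = r_obs / √(r_xx · r_yy) ⇒ 0.58 = 0.34 / √(0.54 · r_yy).
√(0.54 · r_yy) = 0.34 / 0.58 = 0.5862; 0.54 · r_yy = 0.3436; r_yy = 0.3436 / 0.54 ≈ 0.64.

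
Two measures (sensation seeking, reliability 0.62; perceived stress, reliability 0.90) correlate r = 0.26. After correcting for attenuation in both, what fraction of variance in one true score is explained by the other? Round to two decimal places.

Disattenuated r = 0.26 / √(0.62 × 0.90) = 0.26 / 0.7470 = 0.3481.
Shared true-score variance = 0.3481² = 0.1212 ≈ 0.12.

0.12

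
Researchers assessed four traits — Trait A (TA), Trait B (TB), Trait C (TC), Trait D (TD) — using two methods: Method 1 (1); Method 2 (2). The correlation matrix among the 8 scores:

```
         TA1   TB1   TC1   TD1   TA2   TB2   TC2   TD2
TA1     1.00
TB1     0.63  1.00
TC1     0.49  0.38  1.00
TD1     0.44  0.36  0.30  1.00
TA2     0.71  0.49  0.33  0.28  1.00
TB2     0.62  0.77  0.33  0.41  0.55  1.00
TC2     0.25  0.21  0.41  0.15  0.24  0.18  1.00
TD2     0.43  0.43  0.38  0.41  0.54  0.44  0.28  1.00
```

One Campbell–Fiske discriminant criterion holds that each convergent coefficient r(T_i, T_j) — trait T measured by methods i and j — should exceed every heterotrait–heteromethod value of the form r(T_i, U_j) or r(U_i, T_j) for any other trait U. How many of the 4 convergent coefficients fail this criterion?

Convergent coefficients and their comparison sets:
TA (methods 1·2): 0.71 vs {0.62, 0.49, 0.25, 0.33, 0.43, 0.28} → pass.
TB (methods 1·2): 0.77 vs {0.49, 0.62, 0.21, 0.33, 0.43, 0.41} → pass.
TC (methods 1·2): 0.41 vs {0.33, 0.25, 0.33, 0.21, 0.38, 0.15} → pass.
TD (methods 1·2): 0.41 vs {0.28, 0.43, 0.41, 0.43, 0.15, 0.38} → fail.
1 of 4 fail.

1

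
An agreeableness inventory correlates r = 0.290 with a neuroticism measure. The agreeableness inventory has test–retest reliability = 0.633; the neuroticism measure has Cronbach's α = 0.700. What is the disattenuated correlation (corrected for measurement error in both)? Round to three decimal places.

r_true = r_obs / √(r_xx · r_yy) = 0.290 / √(0.633 × 0.700) = 0.290 / √0.443100 = 0.290 / 0.6657 ≈ 0.436.

0.436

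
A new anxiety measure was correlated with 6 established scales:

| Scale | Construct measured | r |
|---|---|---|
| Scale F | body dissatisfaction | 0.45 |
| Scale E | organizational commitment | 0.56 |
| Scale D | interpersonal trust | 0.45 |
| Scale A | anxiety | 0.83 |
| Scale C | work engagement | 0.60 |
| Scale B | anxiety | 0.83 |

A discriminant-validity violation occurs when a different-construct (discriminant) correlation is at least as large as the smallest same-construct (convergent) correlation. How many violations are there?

0

Convergent (same construct = anxiety): Scale A, Scale B.
Smallest convergent = 0.83. Discriminant values: 0.45, 0.56, 0.45, 0.60; count ≥ 0.83 → 0.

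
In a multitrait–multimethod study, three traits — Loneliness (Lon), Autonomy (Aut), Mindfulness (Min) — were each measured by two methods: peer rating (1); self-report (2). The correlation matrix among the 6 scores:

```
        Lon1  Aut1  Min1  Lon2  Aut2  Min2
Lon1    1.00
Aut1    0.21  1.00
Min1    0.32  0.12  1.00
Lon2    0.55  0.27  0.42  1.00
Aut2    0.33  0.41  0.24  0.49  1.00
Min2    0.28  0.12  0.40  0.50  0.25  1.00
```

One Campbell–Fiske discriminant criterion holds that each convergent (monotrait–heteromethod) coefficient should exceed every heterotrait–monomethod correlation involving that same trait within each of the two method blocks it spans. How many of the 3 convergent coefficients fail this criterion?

Convergent coefficients and their comparison sets:
Lon (methods 1·2): 0.55 vs {0.21, 0.49, 0.32, 0.50} → pass.
Aut (methods 1·2): 0.41 vs {0.21, 0.49, 0.12, 0.25} → fail.
Min (methods 1·2): 0.40 vs {0.32, 0.50, 0.12, 0.25} → fail.
2 of 3 fail.

2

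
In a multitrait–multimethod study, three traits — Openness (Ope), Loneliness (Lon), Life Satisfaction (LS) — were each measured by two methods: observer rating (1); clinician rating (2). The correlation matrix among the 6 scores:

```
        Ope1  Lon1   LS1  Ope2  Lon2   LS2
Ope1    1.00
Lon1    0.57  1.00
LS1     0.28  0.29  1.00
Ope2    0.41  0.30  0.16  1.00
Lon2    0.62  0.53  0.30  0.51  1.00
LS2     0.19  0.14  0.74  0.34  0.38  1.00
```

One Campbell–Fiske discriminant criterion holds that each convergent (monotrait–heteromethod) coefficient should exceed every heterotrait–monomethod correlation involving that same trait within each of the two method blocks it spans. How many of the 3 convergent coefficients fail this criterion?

Checking each validity diagonal entry against its comparison values:
Ope (methods 1·2): 0.41 vs {0.57, 0.51, 0.28, 0.34} → fail.
Lon (methods 1·2): 0.53 vs {0.57, 0.51, 0.29, 0.38} → fail.
LS (methods 1·2): 0.74 vs {0.28, 0.34, 0.29, 0.38} → pass.
2 of 3 fail.

2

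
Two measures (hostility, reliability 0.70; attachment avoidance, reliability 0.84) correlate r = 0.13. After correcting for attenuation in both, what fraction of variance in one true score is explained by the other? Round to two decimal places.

0.03

Disattenuated r = 0.13 / √(0.70 × 0.84) = 0.13 / 0.7668 = 0.1695.
Shared true-score variance = 0.1695² = 0.0287 ≈ 0.03.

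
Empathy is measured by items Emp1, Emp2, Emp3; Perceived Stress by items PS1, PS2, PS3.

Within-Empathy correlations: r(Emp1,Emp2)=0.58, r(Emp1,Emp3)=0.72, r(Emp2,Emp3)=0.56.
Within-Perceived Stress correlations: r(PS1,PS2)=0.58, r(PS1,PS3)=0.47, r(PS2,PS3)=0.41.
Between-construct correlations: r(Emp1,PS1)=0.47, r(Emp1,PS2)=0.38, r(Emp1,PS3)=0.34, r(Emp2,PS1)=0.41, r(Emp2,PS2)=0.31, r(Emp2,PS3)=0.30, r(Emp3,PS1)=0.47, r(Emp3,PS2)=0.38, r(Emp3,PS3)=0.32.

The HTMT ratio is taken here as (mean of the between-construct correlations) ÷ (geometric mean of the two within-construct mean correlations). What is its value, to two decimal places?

Mean between = 3.38/9 = 0.3756.
Mean within-Emp = 1.86/3 = 0.6200; mean within-PS = 1.46/3 = 0.4867.
Geometric mean = √(0.6200 × 0.4867) = 0.5493.
HTMT = 0.3756 / 0.5493 = 0.68.

0.68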